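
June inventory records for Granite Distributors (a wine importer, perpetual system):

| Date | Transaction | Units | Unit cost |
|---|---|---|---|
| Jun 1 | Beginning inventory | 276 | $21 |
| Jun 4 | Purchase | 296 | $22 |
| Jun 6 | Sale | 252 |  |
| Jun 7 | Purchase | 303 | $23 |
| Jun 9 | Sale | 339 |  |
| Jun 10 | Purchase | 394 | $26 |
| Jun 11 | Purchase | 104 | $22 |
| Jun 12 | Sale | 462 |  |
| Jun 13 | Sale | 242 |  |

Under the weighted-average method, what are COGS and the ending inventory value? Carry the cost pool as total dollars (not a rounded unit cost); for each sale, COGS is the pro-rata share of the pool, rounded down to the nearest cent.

After Jun 1: 276 on hand, pool $5,796.00 (≈ $21.0000 each)
After Jun 4: 572 on hand, pool $12,308.00 (≈ $21.5175 each)
Jun 6, sell 252: 252/572 × $12,308.00 → $5,422.40
After Jun 7: 623 on hand, pool $13,854.60 (≈ $22.2385 each)
Jun 9, sell 339: 339/623 × $13,854.60 → $7,538.85
After Jun 10: 678 on hand, pool $16,559.75 (≈ $24.4244 each)
After Jun 11: 782 on hand, pool $18,847.75 (≈ $24.1020 each)
Jun 12, sell 462: 462/782 × $18,847.75 → $11,135.11
Jun 13, sell 242: 242/320 × $7,712.64 → $5,832.68
Total COGS = $5,422.40 + $7,538.85 + $11,135.11 + $5,832.68 = $29,929.04
Ending inventory (cost pool remaining) = $1,879.96
Check: goods available $31,809.00 = COGS $29,929.04 + ending $1,879.96

COGS = $29,929.04; ending inventory = $1,879.96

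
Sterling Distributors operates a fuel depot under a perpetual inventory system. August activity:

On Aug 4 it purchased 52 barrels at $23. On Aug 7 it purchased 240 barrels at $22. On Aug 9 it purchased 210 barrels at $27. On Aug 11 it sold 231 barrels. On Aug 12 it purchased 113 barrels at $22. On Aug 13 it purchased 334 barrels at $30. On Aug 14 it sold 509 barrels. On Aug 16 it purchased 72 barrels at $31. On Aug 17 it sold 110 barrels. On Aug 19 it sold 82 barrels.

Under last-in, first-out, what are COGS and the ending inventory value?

COGS = $24,874; ending inventory = $2,010

Aug 11, 231 sold [LIFO — newest first]: 210 @ $27 + 21 @ $22 = $6,132
Aug 14, 509 sold [LIFO — newest first]: 334 @ $30 + 113 @ $22 + 62 @ $22 = $13,870
Aug 17, 110 sold [LIFO — newest first]: 72 @ $31 + 38 @ $22 = $3,068
Aug 19, 82 sold [LIFO — newest first]: 82 @ $22 = $1,804
Total COGS = $6,132 + $13,870 + $3,068 + $1,804 = $24,874
Ending inventory: 52 @ $23 + 37 @ $22 = $2,010
Check: goods available $26,884 = COGS $24,874 + ending $2,010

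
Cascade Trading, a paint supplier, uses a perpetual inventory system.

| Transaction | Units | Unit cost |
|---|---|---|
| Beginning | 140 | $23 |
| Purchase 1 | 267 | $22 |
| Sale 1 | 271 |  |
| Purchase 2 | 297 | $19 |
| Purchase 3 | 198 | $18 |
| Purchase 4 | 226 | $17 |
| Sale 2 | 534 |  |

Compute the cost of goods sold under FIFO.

Sale 1 (271) [FIFO — oldest first]: 140 @ $23 + 131 @ $22 = $6,102
Sale 2 (534) [FIFO — oldest first]: 136 @ $22 + 297 @ $19 + 101 @ $18 = $10,453
Total COGS = $6,102 + $10,453 = $16,555
Ending inventory: 97 @ $18 + 226 @ $17 = $5,588

COGS = $16,555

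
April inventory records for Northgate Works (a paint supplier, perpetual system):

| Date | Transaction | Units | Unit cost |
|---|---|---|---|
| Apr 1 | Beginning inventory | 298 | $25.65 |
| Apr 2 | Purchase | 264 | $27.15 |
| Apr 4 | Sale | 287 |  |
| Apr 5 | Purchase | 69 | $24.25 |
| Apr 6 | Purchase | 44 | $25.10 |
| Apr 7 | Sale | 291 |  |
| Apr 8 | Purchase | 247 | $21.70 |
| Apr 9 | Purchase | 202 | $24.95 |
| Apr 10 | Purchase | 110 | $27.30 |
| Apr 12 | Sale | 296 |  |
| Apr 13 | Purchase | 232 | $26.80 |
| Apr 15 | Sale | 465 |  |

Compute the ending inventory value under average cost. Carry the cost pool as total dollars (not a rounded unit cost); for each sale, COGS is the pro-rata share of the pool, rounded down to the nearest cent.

After Apr 1: 298 on hand, pool $7,643.70 (≈ $25.6500 each)
After Apr 2: 562 on hand, pool $14,811.30 (≈ $26.3546 each)
Apr 4, sell 287: 287/562 × $14,811.30 → $7,563.77
After Apr 5: 344 on hand, pool $8,920.78 (≈ $25.9325 each)
After Apr 6: 388 on hand, pool $10,025.18 (≈ $25.8381 each)
Apr 7, sell 291: 291/388 × $10,025.18 → $7,518.88
After Apr 8: 344 on hand, pool $7,866.20 (≈ $22.8669 each)
After Apr 9: 546 on hand, pool $12,906.10 (≈ $23.6375 each)
After Apr 10: 656 on hand, pool $15,909.10 (≈ $24.2517 each)
Apr 12, sell 296: 296/656 × $15,909.10 → $7,178.49
After Apr 13: 592 on hand, pool $14,948.21 (≈ $25.2504 each)
Apr 15, sell 465: 465/592 × $14,948.21 → $11,741.41
Total COGS = $7,563.77 + $7,518.88 + $7,178.49 + $11,741.41 = $34,002.55
Ending inventory (cost pool remaining) = $3,206.80
Check: goods available $37,209.35 = COGS $34,002.55 + ending $3,206.80

Ending inventory = $3,206.80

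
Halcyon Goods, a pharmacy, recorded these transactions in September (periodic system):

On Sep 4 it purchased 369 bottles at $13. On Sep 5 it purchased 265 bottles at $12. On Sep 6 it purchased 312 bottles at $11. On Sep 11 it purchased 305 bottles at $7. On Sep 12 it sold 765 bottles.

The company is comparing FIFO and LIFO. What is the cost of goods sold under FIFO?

FIFO COGS: 369 @ $13 + 265 @ $12 + 131 @ $11 = $9,418
LIFO COGS: 305 @ $7 + 312 @ $11 + 148 @ $12 = $7,343

COGS = $9,418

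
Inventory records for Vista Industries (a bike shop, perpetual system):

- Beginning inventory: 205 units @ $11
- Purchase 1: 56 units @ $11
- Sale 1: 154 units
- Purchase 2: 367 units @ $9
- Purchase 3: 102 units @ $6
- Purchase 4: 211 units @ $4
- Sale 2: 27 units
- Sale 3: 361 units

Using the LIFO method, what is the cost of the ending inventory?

Ending inventory = $3,805

Sale 1 (154) [LIFO — newest first]: 56 @ $11 + 98 @ $11 = $1,694
Sale 2 (27) [LIFO — newest first]: 27 @ $4 = $108
Sale 3 (361) [LIFO — newest first]: 184 @ $4 + 102 @ $6 + 75 @ $9 = $2,023
Total COGS = $1,694 + $108 + $2,023 = $3,825
Ending inventory: 107 @ $11 + 292 @ $9 = $3,805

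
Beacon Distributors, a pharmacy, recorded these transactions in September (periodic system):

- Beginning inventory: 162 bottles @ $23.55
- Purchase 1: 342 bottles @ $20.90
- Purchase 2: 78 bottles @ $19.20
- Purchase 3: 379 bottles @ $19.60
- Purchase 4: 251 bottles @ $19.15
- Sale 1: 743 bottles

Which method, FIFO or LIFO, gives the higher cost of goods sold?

FIFO COGS: 162 @ $23.55 + 342 @ $20.90 + 78 @ $19.20 + 161 @ $19.60 = $15,616.10
LIFO COGS: 251 @ $19.15 + 379 @ $19.60 + 78 @ $19.20 + 35 @ $20.90 = $14,464.15

FIFO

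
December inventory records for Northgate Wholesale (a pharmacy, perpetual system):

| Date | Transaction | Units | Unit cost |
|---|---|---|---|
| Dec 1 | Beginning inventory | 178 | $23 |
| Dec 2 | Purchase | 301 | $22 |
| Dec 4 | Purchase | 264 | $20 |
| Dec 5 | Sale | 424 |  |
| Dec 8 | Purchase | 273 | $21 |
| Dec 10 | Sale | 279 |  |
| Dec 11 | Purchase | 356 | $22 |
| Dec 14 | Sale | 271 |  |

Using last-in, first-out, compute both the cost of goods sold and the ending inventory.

COGS = $20,627; ending inventory = $8,934

Dec 5, 424 sold [LIFO — newest first]: 264 @ $20 + 160 @ $22 = $8,800
Dec 10, 279 sold [LIFO — newest first]: 273 @ $21 + 6 @ $22 = $5,865
Dec 14, 271 sold [LIFO — newest first]: 271 @ $22 = $5,962
Total COGS = $8,800 + $5,865 + $5,962 = $20,627
Ending inventory: 178 @ $23 + 135 @ $22 + 85 @ $22 = $8,934
Check: goods available $29,561 = COGS $20,627 + ending $8,934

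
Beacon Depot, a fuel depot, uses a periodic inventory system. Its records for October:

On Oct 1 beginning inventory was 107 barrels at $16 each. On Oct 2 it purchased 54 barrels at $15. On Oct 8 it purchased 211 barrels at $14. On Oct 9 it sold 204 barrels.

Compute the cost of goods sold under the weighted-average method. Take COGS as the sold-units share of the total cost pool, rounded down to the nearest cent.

COGS = $3,002.96

Oct 9, sell 204: 204/372 × $5,476.00 → $3,002.96
Ending inventory (cost pool remaining) = $2,473.04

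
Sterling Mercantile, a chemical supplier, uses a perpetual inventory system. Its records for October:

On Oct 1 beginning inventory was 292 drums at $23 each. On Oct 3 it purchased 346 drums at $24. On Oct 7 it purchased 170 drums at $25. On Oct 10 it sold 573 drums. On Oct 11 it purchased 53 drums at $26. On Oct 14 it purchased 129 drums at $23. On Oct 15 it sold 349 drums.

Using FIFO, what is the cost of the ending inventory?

Ending inventory = $1,564

Oct 10, 573 sold [FIFO — oldest first]: 292 @ $23 + 281 @ $24 = $13,460
Oct 15, 349 sold [FIFO — oldest first]: 65 @ $24 + 170 @ $25 + 53 @ $26 + 61 @ $23 = $8,591
Total COGS = $13,460 + $8,591 = $22,051
Ending inventory: 68 @ $23 = $1,564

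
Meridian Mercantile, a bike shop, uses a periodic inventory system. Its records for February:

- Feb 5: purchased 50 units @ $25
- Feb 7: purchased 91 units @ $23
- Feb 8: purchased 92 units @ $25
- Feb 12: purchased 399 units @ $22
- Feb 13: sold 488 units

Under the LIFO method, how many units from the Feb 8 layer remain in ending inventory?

3

Feb 13, 488 sold [LIFO — newest first]: 399 @ $22 + 89 @ $25 = $11,003
Ending inventory: 50 @ $25 + 91 @ $23 + 3 @ $25 = $3,418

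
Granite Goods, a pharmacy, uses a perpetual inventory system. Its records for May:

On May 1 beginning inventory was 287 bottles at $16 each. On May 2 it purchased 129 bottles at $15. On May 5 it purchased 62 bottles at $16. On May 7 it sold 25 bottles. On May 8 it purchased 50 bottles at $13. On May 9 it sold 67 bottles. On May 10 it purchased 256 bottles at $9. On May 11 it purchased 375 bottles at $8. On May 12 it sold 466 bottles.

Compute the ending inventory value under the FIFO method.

Ending inventory = $5,034

May 7, 25 sold [FIFO — oldest first]: 25 @ $16 = $400
May 9, 67 sold [FIFO — oldest first]: 67 @ $16 = $1,072
May 12, 466 sold [FIFO — oldest first]: 195 @ $16 + 129 @ $15 + 62 @ $16 + 50 @ $13 + 30 @ $9 = $6,967
Total COGS = $400 + $1,072 + $6,967 = $8,439
Ending inventory: 226 @ $9 + 375 @ $8 = $5,034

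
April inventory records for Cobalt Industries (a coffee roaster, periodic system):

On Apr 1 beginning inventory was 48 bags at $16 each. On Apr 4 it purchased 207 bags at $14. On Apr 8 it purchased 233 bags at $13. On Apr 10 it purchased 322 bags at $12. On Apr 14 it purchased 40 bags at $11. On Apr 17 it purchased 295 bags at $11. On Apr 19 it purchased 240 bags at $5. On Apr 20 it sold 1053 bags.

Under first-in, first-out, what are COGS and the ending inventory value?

COGS = $13,232; ending inventory = $2,212

Apr 20, 1053 sold [FIFO — oldest first]: 48 @ $16 + 207 @ $14 + 233 @ $13 + 322 @ $12 + 40 @ $11 + 203 @ $11 = $13,232
Ending inventory: 92 @ $11 + 240 @ $5 = $2,212
Check: goods available $15,444 = COGS $13,232 + ending $2,212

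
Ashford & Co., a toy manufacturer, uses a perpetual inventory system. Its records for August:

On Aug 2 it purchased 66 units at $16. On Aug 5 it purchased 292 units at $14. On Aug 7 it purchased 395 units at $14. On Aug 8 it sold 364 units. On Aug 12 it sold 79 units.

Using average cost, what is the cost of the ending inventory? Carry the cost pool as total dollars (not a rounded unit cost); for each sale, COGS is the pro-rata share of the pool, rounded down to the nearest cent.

Ending inventory = $4,394.35

After Aug 2: 66 on hand, pool $1,056.00 (≈ $16.0000 each)
After Aug 5: 358 on hand, pool $5,144.00 (≈ $14.3687 each)
After Aug 7: 753 on hand, pool $10,674.00 (≈ $14.1753 each)
Aug 8, sell 364: 364/753 × $10,674.00 → $5,159.80
Aug 12, sell 79: 79/389 × $5,514.20 → $1,119.85
Total COGS = $5,159.80 + $1,119.85 = $6,279.65
Ending inventory (cost pool remaining) = $4,394.35
Check: goods available $10,674.00 = COGS $6,279.65 + ending $4,394.35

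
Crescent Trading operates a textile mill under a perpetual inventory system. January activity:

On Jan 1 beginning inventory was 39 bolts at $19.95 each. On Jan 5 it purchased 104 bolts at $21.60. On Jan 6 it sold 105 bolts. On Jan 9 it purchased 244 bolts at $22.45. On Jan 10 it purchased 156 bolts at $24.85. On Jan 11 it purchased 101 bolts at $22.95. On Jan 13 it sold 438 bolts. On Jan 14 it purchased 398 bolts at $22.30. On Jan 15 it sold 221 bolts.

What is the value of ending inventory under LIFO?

Jan 6, 105 sold [LIFO — newest first]: 104 @ $21.60 + 1 @ $19.95 = $2,266.35
Jan 13, 438 sold [LIFO — newest first]: 101 @ $22.95 + 156 @ $24.85 + 181 @ $22.45 = $10,258.00
Jan 15, 221 sold [LIFO — newest first]: 221 @ $22.30 = $4,928.30
Total COGS = $2,266.35 + $10,258.00 + $4,928.30 = $17,452.65
Ending inventory: 38 @ $19.95 + 63 @ $22.45 + 177 @ $22.30 = $6,119.55

Ending inventory = $6,119.55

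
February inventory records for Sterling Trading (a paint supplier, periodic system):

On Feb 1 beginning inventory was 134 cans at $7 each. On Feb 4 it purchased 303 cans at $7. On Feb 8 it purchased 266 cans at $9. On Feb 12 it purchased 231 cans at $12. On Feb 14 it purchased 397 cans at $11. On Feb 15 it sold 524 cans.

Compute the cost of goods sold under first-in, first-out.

COGS = $3,842

Feb 15, 524 sold [FIFO — oldest first]: 134 @ $7 + 303 @ $7 + 87 @ $9 = $3,842
Ending inventory: 179 @ $9 + 231 @ $12 + 397 @ $11 = $8,750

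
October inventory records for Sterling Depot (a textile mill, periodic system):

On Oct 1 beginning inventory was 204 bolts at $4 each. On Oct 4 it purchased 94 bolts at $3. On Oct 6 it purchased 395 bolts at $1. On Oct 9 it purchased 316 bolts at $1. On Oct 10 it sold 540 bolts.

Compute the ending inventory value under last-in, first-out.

Oct 10, 540 sold [LIFO — newest first]: 316 @ $1 + 224 @ $1 = $540
Ending inventory: 204 @ $4 + 94 @ $3 + 171 @ $1 = $1,269
Check: goods available $1,809 = COGS $540 + ending $1,269

Ending inventory = $1,269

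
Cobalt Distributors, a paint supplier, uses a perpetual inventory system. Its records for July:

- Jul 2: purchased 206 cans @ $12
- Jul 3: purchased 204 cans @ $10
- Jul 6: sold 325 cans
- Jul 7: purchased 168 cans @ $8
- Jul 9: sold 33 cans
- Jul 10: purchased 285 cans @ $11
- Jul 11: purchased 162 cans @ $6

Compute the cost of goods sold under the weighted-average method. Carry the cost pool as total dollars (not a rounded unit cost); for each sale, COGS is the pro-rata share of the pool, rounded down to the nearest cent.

After Jul 2: 206 on hand, pool $2,472.00 (≈ $12.0000 each)
After Jul 3: 410 on hand, pool $4,512.00 (≈ $11.0049 each)
Jul 6, sell 325: 325/410 × $4,512.00 → $3,576.58
After Jul 7: 253 on hand, pool $2,279.42 (≈ $9.0096 each)
Jul 9, sell 33: 33/253 × $2,279.42 → $297.31
After Jul 10: 505 on hand, pool $5,117.11 (≈ $10.1329 each)
After Jul 11: 667 on hand, pool $6,089.11 (≈ $9.1291 each)
Total COGS = $3,576.58 + $297.31 = $3,873.89
Ending inventory (cost pool remaining) = $6,089.11

COGS = $3,873.89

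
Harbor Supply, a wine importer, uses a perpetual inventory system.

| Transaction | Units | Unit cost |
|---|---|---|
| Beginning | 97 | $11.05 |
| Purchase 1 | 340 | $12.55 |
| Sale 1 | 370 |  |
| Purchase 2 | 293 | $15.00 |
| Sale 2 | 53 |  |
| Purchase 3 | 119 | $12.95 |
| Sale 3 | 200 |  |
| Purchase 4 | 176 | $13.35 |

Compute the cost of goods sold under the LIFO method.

COGS = $8,149.55

Sale 1 (370) [LIFO — newest first]: 340 @ $12.55 + 30 @ $11.05 = $4,598.50
Sale 2 (53) [LIFO — newest first]: 53 @ $15.00 = $795.00
Sale 3 (200) [LIFO — newest first]: 119 @ $12.95 + 81 @ $15.00 = $2,756.05
Total COGS = $4,598.50 + $795.00 + $2,756.05 = $8,149.55
Ending inventory: 67 @ $11.05 + 159 @ $15.00 + 176 @ $13.35 = $5,474.95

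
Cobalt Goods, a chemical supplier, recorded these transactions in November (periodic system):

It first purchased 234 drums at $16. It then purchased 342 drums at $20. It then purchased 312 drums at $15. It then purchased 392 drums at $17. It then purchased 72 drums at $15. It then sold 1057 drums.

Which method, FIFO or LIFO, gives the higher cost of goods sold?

FIFO

FIFO COGS: 234 @ $16 + 342 @ $20 + 312 @ $15 + 169 @ $17 = $18,137
LIFO COGS: 72 @ $15 + 392 @ $17 + 312 @ $15 + 281 @ $20 = $18,044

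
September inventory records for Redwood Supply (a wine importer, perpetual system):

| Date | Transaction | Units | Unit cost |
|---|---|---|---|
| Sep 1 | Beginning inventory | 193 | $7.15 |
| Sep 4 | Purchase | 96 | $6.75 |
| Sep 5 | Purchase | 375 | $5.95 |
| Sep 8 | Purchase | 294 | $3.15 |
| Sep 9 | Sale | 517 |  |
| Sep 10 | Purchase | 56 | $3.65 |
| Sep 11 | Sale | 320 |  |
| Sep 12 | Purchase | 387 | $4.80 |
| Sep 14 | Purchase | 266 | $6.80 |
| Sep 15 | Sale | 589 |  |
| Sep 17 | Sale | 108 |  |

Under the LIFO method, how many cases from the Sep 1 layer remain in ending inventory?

Sep 9, 517 sold [LIFO — newest first]: 294 @ $3.15 + 223 @ $5.95 = $2,252.95
Sep 11, 320 sold [LIFO — newest first]: 56 @ $3.65 + 152 @ $5.95 + 96 @ $6.75 + 16 @ $7.15 = $1,871.20
Sep 15, 589 sold [LIFO — newest first]: 266 @ $6.80 + 323 @ $4.80 = $3,359.20
Sep 17, 108 sold [LIFO — newest first]: 64 @ $4.80 + 44 @ $7.15 = $621.80
Total COGS = $2,252.95 + $1,871.20 + $3,359.20 + $621.80 = $8,105.15
Ending inventory: 133 @ $7.15 = $950.95

133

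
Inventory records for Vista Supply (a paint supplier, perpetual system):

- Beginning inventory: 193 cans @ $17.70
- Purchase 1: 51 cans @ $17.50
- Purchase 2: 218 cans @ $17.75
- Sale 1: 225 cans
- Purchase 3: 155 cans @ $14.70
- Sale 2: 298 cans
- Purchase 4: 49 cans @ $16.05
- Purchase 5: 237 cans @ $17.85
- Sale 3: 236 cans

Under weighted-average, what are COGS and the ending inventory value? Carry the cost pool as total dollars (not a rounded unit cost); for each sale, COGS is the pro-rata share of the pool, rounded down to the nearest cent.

After Beginning: 193 on hand, pool $3,416.10 (≈ $17.7000 each)
After Purchase 1: 244 on hand, pool $4,308.60 (≈ $17.6582 each)
After Purchase 2: 462 on hand, pool $8,178.10 (≈ $17.7015 each)
Sale 1, sell 225: 225/462 × $8,178.10 → $3,982.84
After Purchase 3: 392 on hand, pool $6,473.76 (≈ $16.5147 each)
Sale 2, sell 298: 298/392 × $6,473.76 → $4,921.37
After Purchase 4: 143 on hand, pool $2,338.84 (≈ $16.3555 each)
After Purchase 5: 380 on hand, pool $6,569.29 (≈ $17.2876 each)
Sale 3, sell 236: 236/380 × $6,569.29 → $4,079.87
Total COGS = $3,982.84 + $4,921.37 + $4,079.87 = $12,984.08
Ending inventory (cost pool remaining) = $2,489.42

COGS = $12,984.08; ending inventory = $2,489.42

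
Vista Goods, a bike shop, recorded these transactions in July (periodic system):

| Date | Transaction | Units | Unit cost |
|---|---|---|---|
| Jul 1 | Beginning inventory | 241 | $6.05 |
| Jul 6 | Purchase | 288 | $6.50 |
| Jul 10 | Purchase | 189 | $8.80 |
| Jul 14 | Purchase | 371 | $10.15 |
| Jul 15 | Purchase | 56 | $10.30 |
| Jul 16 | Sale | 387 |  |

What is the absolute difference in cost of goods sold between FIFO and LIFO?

$1,529.40

FIFO COGS: 241 @ $6.05 + 146 @ $6.50 = $2,407.05
LIFO COGS: 56 @ $10.30 + 331 @ $10.15 = $3,936.45
Difference = |$2,407.05 − $3,936.45| = $1,529.40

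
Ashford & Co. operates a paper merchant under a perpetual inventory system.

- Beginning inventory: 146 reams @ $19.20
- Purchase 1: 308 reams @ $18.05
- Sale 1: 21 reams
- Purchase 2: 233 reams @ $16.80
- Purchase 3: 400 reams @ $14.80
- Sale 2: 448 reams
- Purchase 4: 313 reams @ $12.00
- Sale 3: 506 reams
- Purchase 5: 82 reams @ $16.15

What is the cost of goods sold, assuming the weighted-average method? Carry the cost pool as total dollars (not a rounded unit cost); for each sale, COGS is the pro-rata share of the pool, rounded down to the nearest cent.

COGS = $15,524.93

After Beginning: 146 on hand, pool $2,803.20 (≈ $19.2000 each)
After Purchase 1: 454 on hand, pool $8,362.60 (≈ $18.4198 each)
Sale 1, sell 21: 21/454 × $8,362.60 → $386.81
After Purchase 2: 666 on hand, pool $11,890.19 (≈ $17.8531 each)
After Purchase 3: 1066 on hand, pool $17,810.19 (≈ $16.7075 each)
Sale 2, sell 448: 448/1066 × $17,810.19 → $7,484.95
After Purchase 4: 931 on hand, pool $14,081.24 (≈ $15.1249 each)
Sale 3, sell 506: 506/931 × $14,081.24 → $7,653.17
After Purchase 5: 507 on hand, pool $7,752.37 (≈ $15.2907 each)
Total COGS = $386.81 + $7,484.95 + $7,653.17 = $15,524.93
Ending inventory (cost pool remaining) = $7,752.37
Check: goods available $23,277.30 = COGS $15,524.93 + ending $7,752.37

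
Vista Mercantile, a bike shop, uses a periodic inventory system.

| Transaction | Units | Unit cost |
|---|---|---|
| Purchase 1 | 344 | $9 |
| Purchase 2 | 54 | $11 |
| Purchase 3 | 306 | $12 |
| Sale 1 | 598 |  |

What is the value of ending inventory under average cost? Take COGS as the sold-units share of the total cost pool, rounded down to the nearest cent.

Sale 1, sell 598: 598/704 × $7,362.00 → $6,253.51
Ending inventory (cost pool remaining) = $1,108.49
Check: goods available $7,362.00 = COGS $6,253.51 + ending $1,108.49

Ending inventory = $1,108.49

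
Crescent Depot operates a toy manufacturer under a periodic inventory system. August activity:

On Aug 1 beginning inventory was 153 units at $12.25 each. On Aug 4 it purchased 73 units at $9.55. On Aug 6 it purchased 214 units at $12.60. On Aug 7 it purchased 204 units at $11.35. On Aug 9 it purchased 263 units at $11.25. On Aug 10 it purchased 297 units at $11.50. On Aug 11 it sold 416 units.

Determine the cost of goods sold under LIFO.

Aug 11, 416 sold [LIFO — newest first]: 297 @ $11.50 + 119 @ $11.25 = $4,754.25
Ending inventory: 153 @ $12.25 + 73 @ $9.55 + 214 @ $12.60 + 204 @ $11.35 + 144 @ $11.25 = $9,203.20

COGS = $4,754.25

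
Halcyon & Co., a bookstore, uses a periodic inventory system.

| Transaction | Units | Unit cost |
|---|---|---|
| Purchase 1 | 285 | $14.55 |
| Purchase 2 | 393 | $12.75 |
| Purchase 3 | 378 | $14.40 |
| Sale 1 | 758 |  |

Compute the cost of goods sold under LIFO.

COGS = $10,288.20

Sale 1 (758) [LIFO — newest first]: 378 @ $14.40 + 380 @ $12.75 = $10,288.20
Ending inventory: 285 @ $14.55 + 13 @ $12.75 = $4,312.50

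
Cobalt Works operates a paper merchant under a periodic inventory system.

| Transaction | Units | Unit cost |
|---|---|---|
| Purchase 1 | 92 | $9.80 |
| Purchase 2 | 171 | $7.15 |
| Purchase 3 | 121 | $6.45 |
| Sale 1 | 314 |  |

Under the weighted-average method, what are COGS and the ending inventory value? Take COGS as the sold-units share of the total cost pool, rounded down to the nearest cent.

COGS = $2,375.19; ending inventory = $529.51

Sale 1, sell 314: 314/384 × $2,904.70 → $2,375.19
Ending inventory (cost pool remaining) = $529.51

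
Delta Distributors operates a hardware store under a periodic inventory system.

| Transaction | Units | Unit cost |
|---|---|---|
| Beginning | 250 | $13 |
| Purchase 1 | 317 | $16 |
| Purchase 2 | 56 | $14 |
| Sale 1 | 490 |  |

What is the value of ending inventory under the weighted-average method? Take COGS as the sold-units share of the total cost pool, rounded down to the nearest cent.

Ending inventory = $1,943.98

Sale 1, sell 490: 490/623 × $9,106.00 → $7,162.02
Ending inventory (cost pool remaining) = $1,943.98
Check: goods available $9,106.00 = COGS $7,162.02 + ending $1,943.98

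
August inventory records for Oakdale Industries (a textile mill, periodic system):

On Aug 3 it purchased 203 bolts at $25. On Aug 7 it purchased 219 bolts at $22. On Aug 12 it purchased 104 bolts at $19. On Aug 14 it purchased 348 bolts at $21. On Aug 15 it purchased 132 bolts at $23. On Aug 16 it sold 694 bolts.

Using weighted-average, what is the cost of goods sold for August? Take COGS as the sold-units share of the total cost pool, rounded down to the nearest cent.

Aug 16, sell 694: 694/1006 × $22,213.00 → $15,323.87
Ending inventory (cost pool remaining) = $6,889.13
Check: goods available $22,213.00 = COGS $15,323.87 + ending $6,889.13

COGS = $15,323.87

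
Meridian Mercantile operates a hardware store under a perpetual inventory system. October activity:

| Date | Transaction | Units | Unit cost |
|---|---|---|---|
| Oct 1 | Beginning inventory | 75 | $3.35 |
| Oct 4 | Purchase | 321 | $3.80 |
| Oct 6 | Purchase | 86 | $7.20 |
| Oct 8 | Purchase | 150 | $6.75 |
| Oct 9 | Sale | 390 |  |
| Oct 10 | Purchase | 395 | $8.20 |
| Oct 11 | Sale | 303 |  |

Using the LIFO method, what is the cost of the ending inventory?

Oct 9, 390 sold [LIFO — newest first]: 150 @ $6.75 + 86 @ $7.20 + 154 @ $3.80 = $2,216.90
Oct 11, 303 sold [LIFO — newest first]: 303 @ $8.20 = $2,484.60
Total COGS = $2,216.90 + $2,484.60 = $4,701.50
Ending inventory: 75 @ $3.35 + 167 @ $3.80 + 92 @ $8.20 = $1,640.25

Ending inventory = $1,640.25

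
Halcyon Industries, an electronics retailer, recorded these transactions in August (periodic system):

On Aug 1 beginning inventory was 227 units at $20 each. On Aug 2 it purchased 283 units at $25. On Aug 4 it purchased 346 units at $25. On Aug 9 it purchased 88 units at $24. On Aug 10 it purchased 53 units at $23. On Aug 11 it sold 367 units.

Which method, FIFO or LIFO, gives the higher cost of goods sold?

FIFO COGS: 227 @ $20 + 140 @ $25 = $8,040
LIFO COGS: 53 @ $23 + 88 @ $24 + 226 @ $25 = $8,981

LIFO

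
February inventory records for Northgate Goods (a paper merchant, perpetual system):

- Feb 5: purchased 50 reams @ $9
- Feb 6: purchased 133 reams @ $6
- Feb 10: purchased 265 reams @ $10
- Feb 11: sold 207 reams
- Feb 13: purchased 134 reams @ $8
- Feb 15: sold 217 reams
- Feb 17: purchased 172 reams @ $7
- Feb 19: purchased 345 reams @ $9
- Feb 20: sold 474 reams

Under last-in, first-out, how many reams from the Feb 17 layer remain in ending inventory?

43

Feb 11, 207 sold [LIFO — newest first]: 207 @ $10 = $2,070
Feb 15, 217 sold [LIFO — newest first]: 134 @ $8 + 58 @ $10 + 25 @ $6 = $1,802
Feb 20, 474 sold [LIFO — newest first]: 345 @ $9 + 129 @ $7 = $4,008
Total COGS = $2,070 + $1,802 + $4,008 = $7,880
Ending inventory: 50 @ $9 + 108 @ $6 + 43 @ $7 = $1,399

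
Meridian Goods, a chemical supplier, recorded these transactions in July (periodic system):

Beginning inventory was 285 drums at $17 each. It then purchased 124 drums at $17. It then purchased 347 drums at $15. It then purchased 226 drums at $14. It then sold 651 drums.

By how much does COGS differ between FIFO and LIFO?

$888

FIFO COGS: 285 @ $17 + 124 @ $17 + 242 @ $15 = $10,583
LIFO COGS: 226 @ $14 + 347 @ $15 + 78 @ $17 = $9,695
Difference = |$10,583 − $9,695| = $888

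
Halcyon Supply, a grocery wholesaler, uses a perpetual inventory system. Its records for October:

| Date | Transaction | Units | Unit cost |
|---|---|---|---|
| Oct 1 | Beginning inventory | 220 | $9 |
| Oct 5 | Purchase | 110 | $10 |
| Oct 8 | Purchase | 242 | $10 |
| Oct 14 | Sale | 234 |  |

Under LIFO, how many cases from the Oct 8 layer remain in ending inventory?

8

Oct 14, 234 sold [LIFO — newest first]: 234 @ $10 = $2,340
Ending inventory: 220 @ $9 + 110 @ $10 + 8 @ $10 = $3,160
Check: goods available $5,500 = COGS $2,340 + ending $3,160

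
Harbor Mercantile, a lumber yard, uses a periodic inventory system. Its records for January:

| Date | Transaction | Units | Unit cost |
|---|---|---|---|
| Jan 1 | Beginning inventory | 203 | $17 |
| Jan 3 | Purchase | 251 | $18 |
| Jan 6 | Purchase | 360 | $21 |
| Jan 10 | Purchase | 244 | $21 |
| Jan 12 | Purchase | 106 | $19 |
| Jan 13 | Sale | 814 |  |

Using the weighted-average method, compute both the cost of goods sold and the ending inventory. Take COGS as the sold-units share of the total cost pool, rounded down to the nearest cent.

Jan 13, sell 814: 814/1164 × $22,667.00 → $15,851.32
Ending inventory (cost pool remaining) = $6,815.68

COGS = $15,851.32; ending inventory = $6,815.68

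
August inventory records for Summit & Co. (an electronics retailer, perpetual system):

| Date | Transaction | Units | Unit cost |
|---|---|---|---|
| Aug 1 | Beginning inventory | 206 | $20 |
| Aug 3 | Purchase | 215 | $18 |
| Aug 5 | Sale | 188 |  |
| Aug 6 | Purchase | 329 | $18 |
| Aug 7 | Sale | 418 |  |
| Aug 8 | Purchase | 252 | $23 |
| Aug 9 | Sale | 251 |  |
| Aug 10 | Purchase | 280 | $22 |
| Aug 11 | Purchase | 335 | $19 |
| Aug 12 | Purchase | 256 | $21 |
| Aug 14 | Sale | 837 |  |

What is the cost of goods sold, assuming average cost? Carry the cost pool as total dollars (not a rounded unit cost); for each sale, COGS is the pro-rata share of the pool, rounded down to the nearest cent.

After Aug 1: 206 on hand, pool $4,120.00 (≈ $20.0000 each)
After Aug 3: 421 on hand, pool $7,990.00 (≈ $18.9786 each)
Aug 5, sell 188: 188/421 × $7,990.00 → $3,567.98
After Aug 6: 562 on hand, pool $10,344.02 (≈ $18.4057 each)
Aug 7, sell 418: 418/562 × $10,344.02 → $7,693.59
After Aug 8: 396 on hand, pool $8,446.43 (≈ $21.3294 each)
Aug 9, sell 251: 251/396 × $8,446.43 → $5,353.67
After Aug 10: 425 on hand, pool $9,252.76 (≈ $21.7712 each)
After Aug 11: 760 on hand, pool $15,617.76 (≈ $20.5497 each)
After Aug 12: 1016 on hand, pool $20,993.76 (≈ $20.6631 each)
Aug 14, sell 837: 837/1016 × $20,993.76 → $17,295.05
Total COGS = $3,567.98 + $7,693.59 + $5,353.67 + $17,295.05 = $33,910.29
Ending inventory (cost pool remaining) = $3,698.71
Check: goods available $37,609.00 = COGS $33,910.29 + ending $3,698.71

COGS = $33,910.29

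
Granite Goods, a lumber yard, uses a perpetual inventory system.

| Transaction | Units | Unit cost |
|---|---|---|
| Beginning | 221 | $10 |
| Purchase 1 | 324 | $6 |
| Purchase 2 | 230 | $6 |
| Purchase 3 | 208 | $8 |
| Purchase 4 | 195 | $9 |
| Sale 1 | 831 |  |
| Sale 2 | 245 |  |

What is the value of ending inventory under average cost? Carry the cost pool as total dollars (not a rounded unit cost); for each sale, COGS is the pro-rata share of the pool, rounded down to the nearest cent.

Ending inventory = $775.22

After Beginning: 221 on hand, pool $2,210.00 (≈ $10.0000 each)
After Purchase 1: 545 on hand, pool $4,154.00 (≈ $7.6220 each)
After Purchase 2: 775 on hand, pool $5,534.00 (≈ $7.1406 each)
After Purchase 3: 983 on hand, pool $7,198.00 (≈ $7.3225 each)
After Purchase 4: 1178 on hand, pool $8,953.00 (≈ $7.6002 each)
Sale 1, sell 831: 831/1178 × $8,953.00 → $6,315.74
Sale 2, sell 245: 245/347 × $2,637.26 → $1,862.04
Total COGS = $6,315.74 + $1,862.04 = $8,177.78
Ending inventory (cost pool remaining) = $775.22
Check: goods available $8,953.00 = COGS $8,177.78 + ending $775.22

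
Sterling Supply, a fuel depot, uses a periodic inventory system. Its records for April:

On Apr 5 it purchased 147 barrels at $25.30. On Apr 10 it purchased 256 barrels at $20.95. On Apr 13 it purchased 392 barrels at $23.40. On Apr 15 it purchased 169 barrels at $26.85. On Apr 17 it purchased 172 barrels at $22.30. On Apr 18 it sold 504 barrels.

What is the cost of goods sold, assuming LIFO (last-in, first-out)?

COGS = $12,187.45

Apr 18, 504 sold [LIFO — newest first]: 172 @ $22.30 + 169 @ $26.85 + 163 @ $23.40 = $12,187.45
Ending inventory: 147 @ $25.30 + 256 @ $20.95 + 229 @ $23.40 = $14,440.90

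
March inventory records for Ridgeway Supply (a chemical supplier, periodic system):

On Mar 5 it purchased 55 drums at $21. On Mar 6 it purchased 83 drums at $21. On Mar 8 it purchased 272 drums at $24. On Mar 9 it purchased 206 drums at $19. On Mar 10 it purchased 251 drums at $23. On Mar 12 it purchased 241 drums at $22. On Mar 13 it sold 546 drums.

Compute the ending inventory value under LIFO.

Mar 13, 546 sold [LIFO — newest first]: 241 @ $22 + 251 @ $23 + 54 @ $19 = $12,101
Ending inventory: 55 @ $21 + 83 @ $21 + 272 @ $24 + 152 @ $19 = $12,314
Check: goods available $24,415 = COGS $12,101 + ending $12,314

Ending inventory = $12,314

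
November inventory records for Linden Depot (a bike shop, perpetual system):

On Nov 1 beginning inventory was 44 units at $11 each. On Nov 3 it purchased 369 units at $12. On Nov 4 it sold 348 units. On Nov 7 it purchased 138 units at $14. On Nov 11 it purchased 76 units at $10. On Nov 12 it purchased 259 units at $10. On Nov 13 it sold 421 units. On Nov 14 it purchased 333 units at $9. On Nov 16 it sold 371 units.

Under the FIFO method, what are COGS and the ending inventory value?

COGS = $12,480; ending inventory = $711

Nov 4, 348 sold [FIFO — oldest first]: 44 @ $11 + 304 @ $12 = $4,132
Nov 13, 421 sold [FIFO — oldest first]: 65 @ $12 + 138 @ $14 + 76 @ $10 + 142 @ $10 = $4,892
Nov 16, 371 sold [FIFO — oldest first]: 117 @ $10 + 254 @ $9 = $3,456
Total COGS = $4,132 + $4,892 + $3,456 = $12,480
Ending inventory: 79 @ $9 = $711
Check: goods available $13,191 = COGS $12,480 + ending $711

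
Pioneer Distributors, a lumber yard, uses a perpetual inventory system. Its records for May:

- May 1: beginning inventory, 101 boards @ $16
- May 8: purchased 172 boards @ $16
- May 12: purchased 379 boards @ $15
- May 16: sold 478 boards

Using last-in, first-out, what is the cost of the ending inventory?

Ending inventory = $2,784

May 16, 478 sold [LIFO — newest first]: 379 @ $15 + 99 @ $16 = $7,269
Ending inventory: 101 @ $16 + 73 @ $16 = $2,784
Check: goods available $10,053 = COGS $7,269 + ending $2,784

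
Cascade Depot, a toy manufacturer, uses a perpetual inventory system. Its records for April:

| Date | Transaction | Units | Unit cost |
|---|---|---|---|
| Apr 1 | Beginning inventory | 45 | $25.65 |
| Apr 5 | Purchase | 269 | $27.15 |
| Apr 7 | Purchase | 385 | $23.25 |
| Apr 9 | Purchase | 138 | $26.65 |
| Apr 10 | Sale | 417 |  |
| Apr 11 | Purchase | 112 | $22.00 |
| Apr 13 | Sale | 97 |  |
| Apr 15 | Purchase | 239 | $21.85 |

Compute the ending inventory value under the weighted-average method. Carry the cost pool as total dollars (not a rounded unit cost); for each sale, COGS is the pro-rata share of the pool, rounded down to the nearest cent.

Ending inventory = $15,888.71

After Apr 1: 45 on hand, pool $1,154.25 (≈ $25.6500 each)
After Apr 5: 314 on hand, pool $8,457.60 (≈ $26.9350 each)
After Apr 7: 699 on hand, pool $17,408.85 (≈ $24.9054 each)
After Apr 9: 837 on hand, pool $21,086.55 (≈ $25.1930 each)
Apr 10, sell 417: 417/837 × $21,086.55 → $10,505.48
After Apr 11: 532 on hand, pool $13,045.07 (≈ $24.5208 each)
Apr 13, sell 97: 97/532 × $13,045.07 → $2,378.51
After Apr 15: 674 on hand, pool $15,888.71 (≈ $23.5738 each)
Total COGS = $10,505.48 + $2,378.51 = $12,883.99
Ending inventory (cost pool remaining) = $15,888.71
Check: goods available $28,772.70 = COGS $12,883.99 + ending $15,888.71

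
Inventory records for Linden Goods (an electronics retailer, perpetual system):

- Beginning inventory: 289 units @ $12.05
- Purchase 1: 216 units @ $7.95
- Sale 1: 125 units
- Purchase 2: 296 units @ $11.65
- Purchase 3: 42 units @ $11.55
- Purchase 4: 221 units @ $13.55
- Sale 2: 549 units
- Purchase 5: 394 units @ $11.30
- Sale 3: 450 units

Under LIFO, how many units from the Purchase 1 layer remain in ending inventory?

45

Sale 1 (125) [LIFO — newest first]: 125 @ $7.95 = $993.75
Sale 2 (549) [LIFO — newest first]: 221 @ $13.55 + 42 @ $11.55 + 286 @ $11.65 = $6,811.55
Sale 3 (450) [LIFO — newest first]: 394 @ $11.30 + 10 @ $11.65 + 46 @ $7.95 = $4,934.40
Total COGS = $993.75 + $6,811.55 + $4,934.40 = $12,739.70
Ending inventory: 289 @ $12.05 + 45 @ $7.95 = $3,840.20
Check: goods available $16,579.90 = COGS $12,739.70 + ending $3,840.20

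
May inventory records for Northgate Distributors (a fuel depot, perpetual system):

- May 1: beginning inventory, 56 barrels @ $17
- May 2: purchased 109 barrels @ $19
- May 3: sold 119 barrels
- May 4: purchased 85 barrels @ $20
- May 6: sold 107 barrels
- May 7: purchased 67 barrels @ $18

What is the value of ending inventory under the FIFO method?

May 3, 119 sold [FIFO — oldest first]: 56 @ $17 + 63 @ $19 = $2,149
May 6, 107 sold [FIFO — oldest first]: 46 @ $19 + 61 @ $20 = $2,094
Total COGS = $2,149 + $2,094 = $4,243
Ending inventory: 24 @ $20 + 67 @ $18 = $1,686

Ending inventory = $1,686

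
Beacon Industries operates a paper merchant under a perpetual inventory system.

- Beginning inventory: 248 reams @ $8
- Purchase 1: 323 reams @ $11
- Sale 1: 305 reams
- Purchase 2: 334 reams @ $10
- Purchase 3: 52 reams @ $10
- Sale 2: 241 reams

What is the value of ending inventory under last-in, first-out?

Sale 1 (305) [LIFO — newest first]: 305 @ $11 = $3,355
Sale 2 (241) [LIFO — newest first]: 52 @ $10 + 189 @ $10 = $2,410
Total COGS = $3,355 + $2,410 = $5,765
Ending inventory: 248 @ $8 + 18 @ $11 + 145 @ $10 = $3,632
Check: goods available $9,397 = COGS $5,765 + ending $3,632

Ending inventory = $3,632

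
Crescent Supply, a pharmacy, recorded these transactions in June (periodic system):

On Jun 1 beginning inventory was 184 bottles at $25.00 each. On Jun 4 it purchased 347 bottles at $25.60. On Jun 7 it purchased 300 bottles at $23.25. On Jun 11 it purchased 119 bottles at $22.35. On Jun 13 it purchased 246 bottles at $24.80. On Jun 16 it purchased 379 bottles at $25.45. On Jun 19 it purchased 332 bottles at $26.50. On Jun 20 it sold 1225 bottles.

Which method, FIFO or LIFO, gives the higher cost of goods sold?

FIFO COGS: 184 @ $25.00 + 347 @ $25.60 + 300 @ $23.25 + 119 @ $22.35 + 246 @ $24.80 + 29 @ $25.45 = $29,956.70
LIFO COGS: 332 @ $26.50 + 379 @ $25.45 + 246 @ $24.80 + 119 @ $22.35 + 149 @ $23.25 = $30,668.25

LIFO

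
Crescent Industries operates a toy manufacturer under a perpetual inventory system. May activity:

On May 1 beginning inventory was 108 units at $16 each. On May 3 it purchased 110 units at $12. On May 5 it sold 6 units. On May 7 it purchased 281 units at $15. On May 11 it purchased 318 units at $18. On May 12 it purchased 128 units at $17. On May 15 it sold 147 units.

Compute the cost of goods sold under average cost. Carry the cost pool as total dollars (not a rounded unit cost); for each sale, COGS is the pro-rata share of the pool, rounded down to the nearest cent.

After May 1: 108 on hand, pool $1,728.00 (≈ $16.0000 each)
After May 3: 218 on hand, pool $3,048.00 (≈ $13.9817 each)
May 5, sell 6: 6/218 × $3,048.00 → $83.88
After May 7: 493 on hand, pool $7,179.12 (≈ $14.5621 each)
After May 11: 811 on hand, pool $12,903.12 (≈ $15.9101 each)
After May 12: 939 on hand, pool $15,079.12 (≈ $16.0587 each)
May 15, sell 147: 147/939 × $15,079.12 → $2,360.62
Total COGS = $83.88 + $2,360.62 = $2,444.50
Ending inventory (cost pool remaining) = $12,718.50
Check: goods available $15,163.00 = COGS $2,444.50 + ending $12,718.50

COGS = $2,444.50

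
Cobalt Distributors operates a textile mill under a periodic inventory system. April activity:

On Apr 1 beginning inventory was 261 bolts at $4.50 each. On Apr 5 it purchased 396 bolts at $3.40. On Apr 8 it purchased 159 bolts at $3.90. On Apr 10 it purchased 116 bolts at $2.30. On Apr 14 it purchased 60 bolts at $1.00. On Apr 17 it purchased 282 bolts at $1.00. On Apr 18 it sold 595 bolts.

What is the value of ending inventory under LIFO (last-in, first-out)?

Ending inventory = $2,606.70

Apr 18, 595 sold [LIFO — newest first]: 282 @ $1.00 + 60 @ $1.00 + 116 @ $2.30 + 137 @ $3.90 = $1,143.10
Ending inventory: 261 @ $4.50 + 396 @ $3.40 + 22 @ $3.90 = $2,606.70
Check: goods available $3,749.80 = COGS $1,143.10 + ending $2,606.70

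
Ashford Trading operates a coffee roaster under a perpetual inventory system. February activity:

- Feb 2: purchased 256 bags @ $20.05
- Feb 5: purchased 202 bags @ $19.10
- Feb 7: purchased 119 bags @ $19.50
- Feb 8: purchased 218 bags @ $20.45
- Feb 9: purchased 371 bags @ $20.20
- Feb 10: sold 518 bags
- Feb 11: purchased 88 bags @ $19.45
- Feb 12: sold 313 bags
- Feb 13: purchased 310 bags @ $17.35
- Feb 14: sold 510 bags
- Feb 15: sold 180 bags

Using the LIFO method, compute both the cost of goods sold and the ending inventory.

Feb 10, 518 sold [LIFO — newest first]: 371 @ $20.20 + 147 @ $20.45 = $10,500.35
Feb 12, 313 sold [LIFO — newest first]: 88 @ $19.45 + 71 @ $20.45 + 119 @ $19.50 + 35 @ $19.10 = $6,152.55
Feb 14, 510 sold [LIFO — newest first]: 310 @ $17.35 + 167 @ $19.10 + 33 @ $20.05 = $9,229.85
Feb 15, 180 sold [LIFO — newest first]: 180 @ $20.05 = $3,609.00
Total COGS = $10,500.35 + $6,152.55 + $9,229.85 + $3,609.00 = $29,491.75
Ending inventory: 43 @ $20.05 = $862.15
Check: goods available $30,353.90 = COGS $29,491.75 + ending $862.15

COGS = $29,491.75; ending inventory = $862.15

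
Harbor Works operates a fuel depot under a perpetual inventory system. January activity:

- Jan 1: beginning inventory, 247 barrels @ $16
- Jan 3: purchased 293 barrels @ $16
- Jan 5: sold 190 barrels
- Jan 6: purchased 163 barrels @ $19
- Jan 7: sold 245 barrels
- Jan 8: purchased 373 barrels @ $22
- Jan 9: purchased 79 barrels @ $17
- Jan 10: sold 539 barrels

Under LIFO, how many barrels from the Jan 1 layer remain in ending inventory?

Jan 5, 190 sold [LIFO — newest first]: 190 @ $16 = $3,040
Jan 7, 245 sold [LIFO — newest first]: 163 @ $19 + 82 @ $16 = $4,409
Jan 10, 539 sold [LIFO — newest first]: 79 @ $17 + 373 @ $22 + 21 @ $16 + 66 @ $16 = $10,941
Total COGS = $3,040 + $4,409 + $10,941 = $18,390
Ending inventory: 181 @ $16 = $2,896
Check: goods available $21,286 = COGS $18,390 + ending $2,896

181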